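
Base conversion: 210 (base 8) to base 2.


210 (base 8) = 136 (decimal)
136 (decimal) = 10001000 (base 2)


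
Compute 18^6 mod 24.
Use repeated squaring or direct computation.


18^1 mod 24 = 18
18^2 mod 24 = 12
18^3 mod 24 = 0
18^4 mod 24 = 0
18^5 mod 24 = 0
18^6 mod 24 = 0


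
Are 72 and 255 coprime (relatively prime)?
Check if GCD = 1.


Euclidean algorithm:
255 = 3 * 72 + 39
72 = 1 * 39 + 33
39 = 1 * 33 + 6
33 = 5 * 6 + 3
6 = 2 * 3 + 0
GCD(72, 255) = 3

No, not coprime (GCD = 3)


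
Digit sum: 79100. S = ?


7 + 9 + 1 + 0 + 0 = 17


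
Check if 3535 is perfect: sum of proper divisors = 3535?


Proper divisors of 3535: 1, 5, 7, 35, 101, 505, 707
Sum = 1 + 5 + 7 + 35 + 101 + 505 + 707 = 1361

No, 3535 is not perfect (1361 ≠ 3535)


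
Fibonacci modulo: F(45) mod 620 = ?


F(k) mod 620 for k=1..45:
1, 1, 2, 3, 5, 8, 13, 21, 34, 55, 89, 144, 233, 377, 610, 367, 357, 104, 461, 565, 406, 351, 137, 488, 5, 493, 498, 371, 249, 0, 249, 249, 498, 127, 5, 132, 137, 269, 406, 55, 461, 516, 357, 253, 610
F(45) mod 620 = 610


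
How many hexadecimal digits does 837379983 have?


837379983 in base 16 = 31E9678F
Number of digits = 8

8 digits (base 16)


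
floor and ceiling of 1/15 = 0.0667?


1/15 = 0.0667
floor = 0
ceil = 1

floor = 0, ceil = 1


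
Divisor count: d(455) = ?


455 = 5^1 × 7^1 × 13^1
d(455) = (1+1) × (1+1) × (1+1) = 8

8 divisors


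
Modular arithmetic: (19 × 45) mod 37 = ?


19 × 45 = 855
855 mod 37 = 4


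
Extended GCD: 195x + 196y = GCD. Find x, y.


Tabular extended Euclidean (each row: r = 195*s + 196*t):
r=195, s=1, t=0
r=196, s=0, t=1
q=0: r=195, s=1, t=0   [195*(1) + 196*(0) = 195]
q=1: r=1, s=-1, t=1   [195*(-1) + 196*(1) = 1]
q=195: r=0, s=196, t=-195   [195*(196) + 196*(-195) = 0]
GCD = 1; from the row with r=1: x=-1, y=1
Check: 195*(-1) + 196*(1) = -195 + 196 = 1

GCD = 1, x = -1, y = 1


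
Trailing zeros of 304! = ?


floor(304/5) = 60
floor(304/25) = 12
floor(304/125) = 2
Total = 74

74 trailing zeros


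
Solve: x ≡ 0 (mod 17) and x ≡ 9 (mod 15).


M = 17*15 = 255
M1 = M/17 = 15, M2 = M/15 = 17
M1^(-1) mod 17 = 8, M2^(-1) mod 15 = 8
x = 0*15*8 + 9*17*8 = 1224
1224 mod 255 = 204
Check: 204 mod 17 = 0 ✓, 204 mod 15 = 9 ✓

x ≡ 204 (mod 255)


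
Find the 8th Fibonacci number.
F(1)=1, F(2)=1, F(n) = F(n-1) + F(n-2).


Sequence: 1, 1, 2, 3, 5, 8, 13, 21
F(8) = 21


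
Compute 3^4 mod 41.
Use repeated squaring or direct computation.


3^1 mod 41 = 3
3^2 mod 41 = 9
3^3 mod 41 = 27
3^4 mod 41 = 40


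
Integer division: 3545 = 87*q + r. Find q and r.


3545 = 87 * 40 + 65
Check: 3480 + 65 = 3545

q = 40, r = 65


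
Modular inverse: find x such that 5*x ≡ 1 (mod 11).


Use the extended Euclidean algorithm on (11, 5); each row r = 11*s + 5*t:
r=11, s=1, t=0
r=5, s=0, t=1
q=2: r=1, s=1, t=-2   [11*(1) + 5*(-2) = 1]
q=5: r=0, s=-5, t=11   [11*(-5) + 5*(11) = 0]
GCD = 1 with t = -2, so 5*(-2) ≡ 1 (mod 11)
Inverse = -2 mod 11 = 9
Check: 5 * 9 = 45 ≡ 1 (mod 11)

5^(-1) ≡ 9 (mod 11)


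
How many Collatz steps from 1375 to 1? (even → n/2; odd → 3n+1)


1375 → 4126 → 2063 → 6190 → 3095 → 9286 → 4643 → 13930 → 6965 → 20896 → 10448 → 5224 → 2612 → 1306 → 653 → 1960 → 980 → 490 → 245 → 736 → 368 → 184 → 92 → 46 → 23 → 70 → 35 → 106 → 53 → 160 → 80 → 40 → 20 → 10 → 5 → 16 → 8 → 4 → 2 → 1
Total steps = 39

39 steps


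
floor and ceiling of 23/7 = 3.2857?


23/7 = 3.2857
floor = 3
ceil = 4

floor = 3, ceil = 4


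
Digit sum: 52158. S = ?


5 + 2 + 1 + 5 + 8 = 21


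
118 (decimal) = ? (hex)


118 (base 10) = 118 (decimal)
118 (decimal) = 76 (base 16)


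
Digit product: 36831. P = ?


3 × 6 × 8 × 3 × 1 = 432


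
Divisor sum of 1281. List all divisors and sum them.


Divisors of 1281: 1, 3, 7, 21, 61, 183, 427, 1281
Sum = 1 + 3 + 7 + 21 + 61 + 183 + 427 + 1281 = 1984

σ(1281) = 1984


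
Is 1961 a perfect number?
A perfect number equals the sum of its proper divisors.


Proper divisors of 1961: 1, 37, 53
Sum = 1 + 37 + 53 = 91

No, 1961 is not perfect (91 ≠ 1961)


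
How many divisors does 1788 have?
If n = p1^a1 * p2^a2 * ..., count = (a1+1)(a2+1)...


1788 = 2^2 × 3^1 × 149^1
d(1788) = (2+1) × (1+1) × (1+1) = 12

12 divisors


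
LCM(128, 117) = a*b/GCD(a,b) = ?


GCD(128, 117) = 1
LCM = 128*117/1 = 14976/1 = 14976

LCM = 14976


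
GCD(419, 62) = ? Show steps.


419 = 6 * 62 + 47
62 = 1 * 47 + 15
47 = 3 * 15 + 2
15 = 7 * 2 + 1
2 = 2 * 1 + 0
GCD = 1


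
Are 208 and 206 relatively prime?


Euclidean algorithm:
208 = 1 * 206 + 2
206 = 103 * 2 + 0
GCD(208, 206) = 2

No, not coprime (GCD = 2)


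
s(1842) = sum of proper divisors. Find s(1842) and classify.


Proper divisors: 1, 2, 3, 6, 307, 614, 921
Sum = 1 + 2 + 3 + 6 + 307 + 614 + 921 = 1854
1854 > 1842 → abundant

s(1842) = 1854 (abundant)


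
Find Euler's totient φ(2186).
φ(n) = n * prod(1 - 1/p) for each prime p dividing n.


2186 = 2 × 1093
Prime factors: 2, 1093
φ(2186) = 2186 × (1-1/2) × (1-1/1093)
= 2186 × 1/2 × 1092/1093 = 1092

φ(2186) = 1092


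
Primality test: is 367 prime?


Check divisors up to sqrt(367) = 19.1572
No divisors found.
367 is prime.

Yes, 367 is prime


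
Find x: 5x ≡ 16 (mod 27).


GCD(5, 27) = 1, unique solution
a^(-1) mod 27 = 11
x = 11 * 16 mod 27 = 14

x ≡ 14 (mod 27)


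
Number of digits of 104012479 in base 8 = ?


104012479 in base 8 = 614615277
Number of digits = 9

9 digits (base 8)


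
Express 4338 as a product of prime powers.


4338 / 2 = 2169
2169 / 3 = 723
723 / 3 = 241
241 / 241 = 1
4338 = 2 × 3^2 × 241


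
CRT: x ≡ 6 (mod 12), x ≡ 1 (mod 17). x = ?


M = 12*17 = 204
M1 = M/12 = 17, M2 = M/17 = 12
M1^(-1) mod 12 = 5, M2^(-1) mod 17 = 10
x = 6*17*5 + 1*12*10 = 630
630 mod 204 = 18
Check: 18 mod 12 = 6 ✓, 18 mod 17 = 1 ✓

x ≡ 18 (mod 204)


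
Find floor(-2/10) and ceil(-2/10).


-2/10 = -0.2000
floor = -1
ceil = 0

floor = -1, ceil = 0


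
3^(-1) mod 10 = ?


Use the extended Euclidean algorithm on (10, 3); each row r = 10*s + 3*t:
r=10, s=1, t=0
r=3, s=0, t=1
q=3: r=1, s=1, t=-3   [10*(1) + 3*(-3) = 1]
q=3: r=0, s=-3, t=10   [10*(-3) + 3*(10) = 0]
GCD = 1 with t = -3, so 3*(-3) ≡ 1 (mod 10)
Inverse = -3 mod 10 = 7
Check: 3 * 7 = 21 ≡ 1 (mod 10)

3^(-1) ≡ 7 (mod 10)


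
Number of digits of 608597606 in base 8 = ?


608597606 in base 8 = 4421473146
Number of digits = 10

10 digits (base 8)


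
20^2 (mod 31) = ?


20^1 mod 31 = 20
20^2 mod 31 = 28


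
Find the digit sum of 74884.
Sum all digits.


7 + 4 + 8 + 8 + 4 = 31


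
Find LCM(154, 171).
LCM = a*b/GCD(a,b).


GCD(154, 171) = 1
LCM = 154*171/1 = 26334/1 = 26334

LCM = 26334


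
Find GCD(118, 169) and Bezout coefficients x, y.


Tabular extended Euclidean (each row: r = 118*s + 169*t):
r=118, s=1, t=0
r=169, s=0, t=1
q=0: r=118, s=1, t=0   [118*(1) + 169*(0) = 118]
q=1: r=51, s=-1, t=1   [118*(-1) + 169*(1) = 51]
q=2: r=16, s=3, t=-2   [118*(3) + 169*(-2) = 16]
q=3: r=3, s=-10, t=7   [118*(-10) + 169*(7) = 3]
q=5: r=1, s=53, t=-37   [118*(53) + 169*(-37) = 1]
q=3: r=0, s=-169, t=118   [118*(-169) + 169*(118) = 0]
GCD = 1; from the row with r=1: x=53, y=-37
Check: 118*(53) + 169*(-37) = 6254 - 6253 = 1

GCD = 1, x = 53, y = -37


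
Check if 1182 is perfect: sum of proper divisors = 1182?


Proper divisors of 1182: 1, 2, 3, 6, 197, 394, 591
Sum = 1 + 2 + 3 + 6 + 197 + 394 + 591 = 1194

No, 1182 is not perfect (1194 ≠ 1182)


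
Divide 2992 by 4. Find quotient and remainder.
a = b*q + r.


2992 = 4 * 748 + 0
Check: 2992 + 0 = 2992

q = 748, r = 0


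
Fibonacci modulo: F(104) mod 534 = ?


F(k) mod 534 for k=1..104:
1, 1, 2, 3, 5, 8, 13, 21, 34, 55, 89, 144, 233, 377, 76, 453, 529, 448, 443, 357, 266, 89, 355, 444, 265, 175, 440, 81, 521, 68, 55, 123, 178, 301, 479, 246, 191, 437, 94, 531, 91, 88, 179, 267, 446, 179, 91, 270, 361, 97, 458, 21, 479, 500, 445, 411, 322, 199, 521, 186, 173, 359, 532, 357, 355, 178, 533, 177, 176, 353, 529, 348, 343, 157, 500, 123, 89, 212, 301, 513, 280, 259, 5, 264, 269, 533, 268, 267, 1, 268, 269, 3, 272, 275, 13, 288, 301, 55, 356, 411, 233, 110, 343, 453
F(104) mod 534 = 453


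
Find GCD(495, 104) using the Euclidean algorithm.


495 = 4 * 104 + 79
104 = 1 * 79 + 25
79 = 3 * 25 + 4
25 = 6 * 4 + 1
4 = 4 * 1 + 0
GCD = 1


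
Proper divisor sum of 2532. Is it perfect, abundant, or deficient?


Proper divisors: 1, 2, 3, 4, 6, 12, 211, 422, 633, 844, 1266
Sum = 1 + 2 + 3 + 4 + 6 + 12 + 211 + 422 + 633 + 844 + 1266 = 3404
3404 > 2532 → abundant

s(2532) = 3404 (abundant)


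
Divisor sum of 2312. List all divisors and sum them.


Divisors of 2312: 1, 2, 4, 8, 17, 34, 68, 136, 289, 578, 1156, 2312
Sum = 1 + 2 + 4 + 8 + 17 + 34 + 68 + 136 + 289 + 578 + 1156 + 2312 = 4605

σ(2312) = 4605


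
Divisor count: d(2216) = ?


2216 = 2^3 × 277^1
d(2216) = (3+1) × (1+1) = 8

8 divisors


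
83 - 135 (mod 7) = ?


83 - 135 = -52
-52 mod 7 = 4


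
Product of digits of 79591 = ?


7 × 9 × 5 × 9 × 1 = 2835


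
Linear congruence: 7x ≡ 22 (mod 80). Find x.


GCD(7, 80) = 1, unique solution
a^(-1) mod 80 = 23
x = 23 * 22 mod 80 = 26

x ≡ 26 (mod 80)


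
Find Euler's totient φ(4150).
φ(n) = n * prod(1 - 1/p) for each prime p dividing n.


4150 = 2 × 5^2 × 83
Prime factors: 2, 5, 83
φ(4150) = 4150 × (1-1/2) × (1-1/5) × (1-1/83)
= 4150 × 1/2 × 4/5 × 82/83 = 1640

φ(4150) = 1640


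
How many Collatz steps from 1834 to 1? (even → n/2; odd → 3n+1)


1834 → 917 → 2752 → 1376 → 688 → 344 → 172 → 86 → 43 → 130 → 65 → 196 → 98 → 49 → 148 → 74 → 37 → 112 → 56 → 28 → 14 → 7 → 22 → 11 → 34 → 17 → 52 → 26 → 13 → 40 → 20 → 10 → 5 → 16 → 8 → 4 → 2 → 1
Total steps = 37

37 steps


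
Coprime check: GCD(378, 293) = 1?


Euclidean algorithm:
378 = 1 * 293 + 85
293 = 3 * 85 + 38
85 = 2 * 38 + 9
38 = 4 * 9 + 2
9 = 4 * 2 + 1
2 = 2 * 1 + 0
GCD(378, 293) = 1

Yes, coprime (GCD = 1)


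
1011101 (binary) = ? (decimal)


1011101 (base 2) = 93 (decimal)
93 (decimal) = 93 (base 10)


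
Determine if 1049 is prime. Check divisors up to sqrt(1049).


Check divisors up to sqrt(1049) = 32.3883
No divisors found.
1049 is prime.

Yes, 1049 is prime


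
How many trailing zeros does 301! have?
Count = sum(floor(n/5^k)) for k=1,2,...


floor(301/5) = 60
floor(301/25) = 12
floor(301/125) = 2
Total = 74

74 trailing zeros


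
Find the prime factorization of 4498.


4498 / 2 = 2249
2249 / 13 = 173
173 / 173 = 1
4498 = 2 × 13 × 173


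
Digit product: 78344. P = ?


7 × 8 × 3 × 4 × 4 = 2688


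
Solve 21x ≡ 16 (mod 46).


GCD(21, 46) = 1, unique solution
a^(-1) mod 46 = 11
x = 11 * 16 mod 46 = 38

x ≡ 38 (mod 46)


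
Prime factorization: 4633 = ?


4633 / 41 = 113
113 / 113 = 1
4633 = 41 × 113


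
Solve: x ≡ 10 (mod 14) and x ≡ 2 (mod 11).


M = 14*11 = 154
M1 = M/14 = 11, M2 = M/11 = 14
M1^(-1) mod 14 = 9, M2^(-1) mod 11 = 4
x = 10*11*9 + 2*14*4 = 1102
1102 mod 154 = 24
Check: 24 mod 14 = 10 ✓, 24 mod 11 = 2 ✓

x ≡ 24 (mod 154)


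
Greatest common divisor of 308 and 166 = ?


308 = 1 * 166 + 142
166 = 1 * 142 + 24
142 = 5 * 24 + 22
24 = 1 * 22 + 2
22 = 11 * 2 + 0
GCD = 2


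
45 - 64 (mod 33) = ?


45 - 64 = -19
-19 mod 33 = 14


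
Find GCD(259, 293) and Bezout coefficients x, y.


Tabular extended Euclidean (each row: r = 259*s + 293*t):
r=259, s=1, t=0
r=293, s=0, t=1
q=0: r=259, s=1, t=0   [259*(1) + 293*(0) = 259]
q=1: r=34, s=-1, t=1   [259*(-1) + 293*(1) = 34]
q=7: r=21, s=8, t=-7   [259*(8) + 293*(-7) = 21]
q=1: r=13, s=-9, t=8   [259*(-9) + 293*(8) = 13]
q=1: r=8, s=17, t=-15   [259*(17) + 293*(-15) = 8]
q=1: r=5, s=-26, t=23   [259*(-26) + 293*(23) = 5]
q=1: r=3, s=43, t=-38   [259*(43) + 293*(-38) = 3]
q=1: r=2, s=-69, t=61   [259*(-69) + 293*(61) = 2]
q=1: r=1, s=112, t=-99   [259*(112) + 293*(-99) = 1]
q=2: r=0, s=-293, t=259   [259*(-293) + 293*(259) = 0]
GCD = 1; from the row with r=1: x=112, y=-99
Check: 259*(112) + 293*(-99) = 29008 - 29007 = 1

GCD = 1, x = 112, y = -99


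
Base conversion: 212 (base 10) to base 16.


212 (base 10) = 212 (decimal)
212 (decimal) = D4 (base 16)


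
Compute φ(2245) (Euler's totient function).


2245 = 5 × 449
Prime factors: 5, 449
φ(2245) = 2245 × (1-1/5) × (1-1/449)
= 2245 × 4/5 × 448/449 = 1792

φ(2245) = 1792


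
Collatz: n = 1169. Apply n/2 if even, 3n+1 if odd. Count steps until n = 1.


1169 → 3508 → 1754 → 877 → 2632 → 1316 → 658 → 329 → 988 → 494 → 247 → 742 → 371 → 1114 → 557 → 1672 → 836 → 418 → 209 → 628 → 314 → 157 → 472 → 236 → 118 → 59 → 178 → 89 → 268 → 134 → 67 → 202 → 101 → 304 → 152 → 76 → 38 → 19 → 58 → 29 → 88 → 44 → 22 → 11 → 34 → 17 → 52 → 26 → 13 → 40 → 20 → 10 → 5 → 16 → 8 → 4 → 2 → 1
Total steps = 57

57 steps


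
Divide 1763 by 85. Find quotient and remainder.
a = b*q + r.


1763 = 85 * 20 + 63
Check: 1700 + 63 = 1763

q = 20, r = 63


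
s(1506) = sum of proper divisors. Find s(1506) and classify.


Proper divisors: 1, 2, 3, 6, 251, 502, 753
Sum = 1 + 2 + 3 + 6 + 251 + 502 + 753 = 1518
1518 > 1506 → abundant

s(1506) = 1518 (abundant)


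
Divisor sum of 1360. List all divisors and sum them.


Divisors of 1360: 1, 2, 4, 5, 8, 10, 16, 17, 20, 34, 40, 68, 80, 85, 136, 170, 272, 340, 680, 1360
Sum = 1 + 2 + 4 + 5 + 8 + 10 + 16 + 17 + 20 + 34 + 40 + 68 + 80 + 85 + 136 + 170 + 272 + 340 + 680 + 1360 = 3348

σ(1360) = 3348


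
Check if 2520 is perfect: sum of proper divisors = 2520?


Proper divisors of 2520: 1, 2, 3, 4, 5, 6, 7, 8, 9, 10, 12, 14, 15, 18, 20, 21, 24, 28, 30, 35, 36, 40, 42, 45, 56, 60, 63, 70, 72, 84, 90, 105, 120, 126, 140, 168, 180, 210, 252, 280, 315, 360, 420, 504, 630, 840, 1260
Sum = 1 + 2 + 3 + 4 + 5 + 6 + 7 + 8 + 9 + 10 + 12 + 14 + 15 + 18 + 20 + 21 + 24 + 28 + 30 + 35 + 36 + 40 + 42 + 45 + 56 + 60 + 63 + 70 + 72 + 84 + 90 + 105 + 120 + 126 + 140 + 168 + 180 + 210 + 252 + 280 + 315 + 360 + 420 + 504 + 630 + 840 + 1260 = 6840

No, 2520 is not perfect (6840 ≠ 2520)


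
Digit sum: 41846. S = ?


4 + 1 + 8 + 4 + 6 = 23


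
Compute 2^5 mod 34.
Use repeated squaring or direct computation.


2^1 mod 34 = 2
2^2 mod 34 = 4
2^3 mod 34 = 8
2^4 mod 34 = 16
2^5 mod 34 = 32


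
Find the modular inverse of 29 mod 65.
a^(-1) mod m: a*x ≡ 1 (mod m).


Use the extended Euclidean algorithm on (65, 29); each row r = 65*s + 29*t:
r=65, s=1, t=0
r=29, s=0, t=1
q=2: r=7, s=1, t=-2   [65*(1) + 29*(-2) = 7]
q=4: r=1, s=-4, t=9   [65*(-4) + 29*(9) = 1]
q=7: r=0, s=29, t=-65   [65*(29) + 29*(-65) = 0]
GCD = 1 with t = 9, so 29*(9) ≡ 1 (mod 65)
Inverse = 9 mod 65 = 9
Check: 29 * 9 = 261 ≡ 1 (mod 65)

29^(-1) ≡ 9 (mod 65)


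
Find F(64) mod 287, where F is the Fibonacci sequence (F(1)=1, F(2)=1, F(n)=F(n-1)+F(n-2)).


F(k) mod 287 for k=1..64:
1, 1, 2, 3, 5, 8, 13, 21, 34, 55, 89, 144, 233, 90, 36, 126, 162, 1, 163, 164, 40, 204, 244, 161, 118, 279, 110, 102, 212, 27, 239, 266, 218, 197, 128, 38, 166, 204, 83, 0, 83, 83, 166, 249, 128, 90, 218, 21, 239, 260, 212, 185, 110, 8, 118, 126, 244, 83, 40, 123, 163, 286, 162, 161
F(64) mod 287 = 161


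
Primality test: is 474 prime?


474 / 2 = 237 (exact division)
474 is NOT prime.

No, 474 is not prime


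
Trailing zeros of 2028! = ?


floor(2028/5) = 405
floor(2028/25) = 81
floor(2028/125) = 16
floor(2028/625) = 3
Total = 505

505 trailing zeros


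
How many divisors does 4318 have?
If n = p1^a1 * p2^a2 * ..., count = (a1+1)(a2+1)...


4318 = 2^1 × 17^1 × 127^1
d(4318) = (1+1) × (1+1) × (1+1) = 8

8 divisors


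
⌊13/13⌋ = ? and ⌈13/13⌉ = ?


13/13 = 1.0000
floor = 1
ceil = 1

floor = 1, ceil = 1


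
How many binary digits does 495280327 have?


495280327 in base 2 = 11101100001010110000011000111
Number of digits = 29

29 digits (base 2)


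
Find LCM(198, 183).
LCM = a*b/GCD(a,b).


GCD(198, 183) = 3
LCM = 198*183/3 = 36234/3 = 12078

LCM = 12078


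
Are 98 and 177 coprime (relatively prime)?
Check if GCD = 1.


Euclidean algorithm:
177 = 1 * 98 + 79
98 = 1 * 79 + 19
79 = 4 * 19 + 3
19 = 6 * 3 + 1
3 = 3 * 1 + 0
GCD(98, 177) = 1

Yes, coprime (GCD = 1)


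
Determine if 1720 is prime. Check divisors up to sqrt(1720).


1720 / 2 = 860 (exact division)
1720 is NOT prime.

No, 1720 is not prime


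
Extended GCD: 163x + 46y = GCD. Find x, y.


Tabular extended Euclidean (each row: r = 163*s + 46*t):
r=163, s=1, t=0
r=46, s=0, t=1
q=3: r=25, s=1, t=-3   [163*(1) + 46*(-3) = 25]
q=1: r=21, s=-1, t=4   [163*(-1) + 46*(4) = 21]
q=1: r=4, s=2, t=-7   [163*(2) + 46*(-7) = 4]
q=5: r=1, s=-11, t=39   [163*(-11) + 46*(39) = 1]
q=4: r=0, s=46, t=-163   [163*(46) + 46*(-163) = 0]
GCD = 1; from the row with r=1: x=-11, y=39
Check: 163*(-11) + 46*(39) = -1793 + 1794 = 1

GCD = 1, x = -11, y = 39


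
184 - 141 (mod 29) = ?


184 - 141 = 43
43 mod 29 = 14


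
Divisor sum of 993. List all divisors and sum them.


Divisors of 993: 1, 3, 331, 993
Sum = 1 + 3 + 331 + 993 = 1328

σ(993) = 1328


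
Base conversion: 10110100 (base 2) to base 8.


10110100 (base 2) = 180 (decimal)
180 (decimal) = 264 (base 8)


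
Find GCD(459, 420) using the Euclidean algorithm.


459 = 1 * 420 + 39
420 = 10 * 39 + 30
39 = 1 * 30 + 9
30 = 3 * 9 + 3
9 = 3 * 3 + 0
GCD = 3


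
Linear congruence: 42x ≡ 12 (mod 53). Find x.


GCD(42, 53) = 1, unique solution
a^(-1) mod 53 = 24
x = 24 * 12 mod 53 = 23

x ≡ 23 (mod 53)


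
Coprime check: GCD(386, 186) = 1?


Euclidean algorithm:
386 = 2 * 186 + 14
186 = 13 * 14 + 4
14 = 3 * 4 + 2
4 = 2 * 2 + 0
GCD(386, 186) = 2

No, not coprime (GCD = 2)


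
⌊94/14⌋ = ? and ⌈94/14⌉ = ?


94/14 = 6.7143
floor = 6
ceil = 7

floor = 6, ceil = 7


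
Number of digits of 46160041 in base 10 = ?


46160041 has 8 digits in base 10
floor(log10(46160041)) + 1 = floor(7.6643) + 1 = 8

8 digits (base 10)


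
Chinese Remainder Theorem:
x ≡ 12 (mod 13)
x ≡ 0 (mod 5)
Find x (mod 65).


M = 13*5 = 65
M1 = M/13 = 5, M2 = M/5 = 13
M1^(-1) mod 13 = 8, M2^(-1) mod 5 = 2
x = 12*5*8 + 0*13*2 = 480
480 mod 65 = 25
Check: 25 mod 13 = 12 ✓, 25 mod 5 = 0 ✓

x ≡ 25 (mod 65)


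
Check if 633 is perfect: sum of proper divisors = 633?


Proper divisors of 633: 1, 3, 211
Sum = 1 + 3 + 211 = 215

No, 633 is not perfect (215 ≠ 633)


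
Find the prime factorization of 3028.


3028 / 2 = 1514
1514 / 2 = 757
757 / 757 = 1
3028 = 2^2 × 757


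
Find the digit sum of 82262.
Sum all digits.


8 + 2 + 2 + 6 + 2 = 20


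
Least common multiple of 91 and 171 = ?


GCD(91, 171) = 1
LCM = 91*171/1 = 15561/1 = 15561

LCM = 15561


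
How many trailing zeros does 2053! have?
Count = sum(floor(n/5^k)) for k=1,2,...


floor(2053/5) = 410
floor(2053/25) = 82
floor(2053/125) = 16
floor(2053/625) = 3
Total = 511

511 trailing zeros


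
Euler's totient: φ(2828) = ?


2828 = 2^2 × 7 × 101
Prime factors: 2, 7, 101
φ(2828) = 2828 × (1-1/2) × (1-1/7) × (1-1/101)
= 2828 × 1/2 × 6/7 × 100/101 = 1200

φ(2828) = 1200


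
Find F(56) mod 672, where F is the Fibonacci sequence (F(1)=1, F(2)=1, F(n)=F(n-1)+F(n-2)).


F(k) mod 672 for k=1..56:
1, 1, 2, 3, 5, 8, 13, 21, 34, 55, 89, 144, 233, 377, 610, 315, 253, 568, 149, 45, 194, 239, 433, 0, 433, 433, 194, 627, 149, 104, 253, 357, 610, 295, 233, 528, 89, 617, 34, 651, 13, 664, 5, 669, 2, 671, 1, 0, 1, 1, 2, 3, 5, 8, 13, 21
F(56) mod 672 = 21


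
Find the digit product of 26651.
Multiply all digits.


2 × 6 × 6 × 5 × 1 = 360


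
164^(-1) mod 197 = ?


Use the extended Euclidean algorithm on (197, 164); each row r = 197*s + 164*t:
r=197, s=1, t=0
r=164, s=0, t=1
q=1: r=33, s=1, t=-1   [197*(1) + 164*(-1) = 33]
q=4: r=32, s=-4, t=5   [197*(-4) + 164*(5) = 32]
q=1: r=1, s=5, t=-6   [197*(5) + 164*(-6) = 1]
q=32: r=0, s=-164, t=197   [197*(-164) + 164*(197) = 0]
GCD = 1 with t = -6, so 164*(-6) ≡ 1 (mod 197)
Inverse = -6 mod 197 = 191
Check: 164 * 191 = 31324 ≡ 1 (mod 197)

164^(-1) ≡ 191 (mod 197)


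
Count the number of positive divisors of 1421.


1421 = 7^2 × 29^1
d(1421) = (2+1) × (1+1) = 6

6 divisors


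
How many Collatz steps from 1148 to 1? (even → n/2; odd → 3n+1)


1148 → 574 → 287 → 862 → 431 → 1294 → 647 → 1942 → 971 → 2914 → 1457 → 4372 → 2186 → 1093 → 3280 → 1640 → 820 → 410 → 205 → 616 → 308 → 154 → 77 → 232 → 116 → 58 → 29 → 88 → 44 → 22 → 11 → 34 → 17 → 52 → 26 → 13 → 40 → 20 → 10 → 5 → 16 → 8 → 4 → 2 → 1
Total steps = 44

44 steps


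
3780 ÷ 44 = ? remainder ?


3780 = 44 * 85 + 40
Check: 3740 + 40 = 3780

q = 85, r = 40


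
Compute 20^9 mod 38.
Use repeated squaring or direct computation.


20^1 mod 38 = 20
20^2 mod 38 = 20
20^3 mod 38 = 20
20^4 mod 38 = 20
20^5 mod 38 = 20
20^6 mod 38 = 20
20^7 mod 38 = 20
20^8 mod 38 = 20
20^9 mod 38 = 20


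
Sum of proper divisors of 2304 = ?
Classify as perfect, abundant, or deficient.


Proper divisors: 1, 2, 3, 4, 6, 8, 9, 12, 16, 18, 24, 32, 36, 48, 64, 72, 96, 128, 144, 192, 256, 288, 384, 576, 768, 1152
Sum = 1 + 2 + 3 + 4 + 6 + 8 + 9 + 12 + 16 + 18 + 24 + 32 + 36 + 48 + 64 + 72 + 96 + 128 + 144 + 192 + 256 + 288 + 384 + 576 + 768 + 1152 = 4339
4339 > 2304 → abundant

s(2304) = 4339 (abundant)


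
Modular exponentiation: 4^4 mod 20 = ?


4^1 mod 20 = 4
4^2 mod 20 = 16
4^3 mod 20 = 4
4^4 mod 20 = 16


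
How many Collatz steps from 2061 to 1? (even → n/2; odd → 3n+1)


2061 → 6184 → 3092 → 1546 → 773 → 2320 → 1160 → 580 → 290 → 145 → 436 → 218 → 109 → 328 → 164 → 82 → 41 → 124 → 62 → 31 → 94 → 47 → 142 → 71 → 214 → 107 → 322 → 161 → 484 → 242 → 121 → 364 → 182 → 91 → 274 → 137 → 412 → 206 → 103 → 310 → 155 → 466 → 233 → 700 → 350 → 175 → 526 → 263 → 790 → 395 → 1186 → 593 → 1780 → 890 → 445 → 1336 → 668 → 334 → 167 → 502 → 251 → 754 → 377 → 1132 → 566 → 283 → 850 → 425 → 1276 → 638 → 319 → 958 → 479 → 1438 → 719 → 2158 → 1079 → 3238 → 1619 → 4858 → 2429 → 7288 → 3644 → 1822 → 911 → 2734 → 1367 → 4102 → 2051 → 6154 → 3077 → 9232 → 4616 → 2308 → 1154 → 577 → 1732 → 866 → 433 → 1300 → 650 → 325 → 976 → 488 → 244 → 122 → 61 → 184 → 92 → 46 → 23 → 70 → 35 → 106 → 53 → 160 → 80 → 40 → 20 → 10 → 5 → 16 → 8 → 4 → 2 → 1
Total steps = 125

125 steps


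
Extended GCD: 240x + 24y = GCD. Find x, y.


Tabular extended Euclidean (each row: r = 240*s + 24*t):
r=240, s=1, t=0
r=24, s=0, t=1
q=10: r=0, s=1, t=-10   [240*(1) + 24*(-10) = 0]
GCD = 24; from the row with r=24: x=0, y=1
Check: 240*(0) + 24*(1) = 0 + 24 = 24

GCD = 24, x = 0, y = 1


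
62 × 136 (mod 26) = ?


62 × 136 = 8432
8432 mod 26 = 8


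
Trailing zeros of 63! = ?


floor(63/5) = 12
floor(63/25) = 2
Total = 14

14 trailing zeros


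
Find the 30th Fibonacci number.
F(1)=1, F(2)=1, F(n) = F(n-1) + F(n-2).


Sequence: 1, 1, 2, 3, 5, 8, 13, 21, 34, 55, 89, 144, 233, 377, 610, 987, 1597, 2584, 4181, 6765, 10946, 17711, 28657, 46368, 75025, 121393, 196418, 317811, 514229, 832040
F(30) = 832040


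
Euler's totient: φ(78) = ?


78 = 2 × 3 × 13
Prime factors: 2, 3, 13
φ(78) = 78 × (1-1/2) × (1-1/3) × (1-1/13)
= 78 × 1/2 × 2/3 × 12/13 = 24

φ(78) = 24


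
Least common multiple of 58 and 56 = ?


GCD(58, 56) = 2
LCM = 58*56/2 = 3248/2 = 1624

LCM = 1624


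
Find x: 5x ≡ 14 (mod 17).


GCD(5, 17) = 1, unique solution
a^(-1) mod 17 = 7
x = 7 * 14 mod 17 = 13

x ≡ 13 (mod 17)


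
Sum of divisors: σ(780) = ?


Divisors of 780: 1, 2, 3, 4, 5, 6, 10, 12, 13, 15, 20, 26, 30, 39, 52, 60, 65, 78, 130, 156, 195, 260, 390, 780
Sum = 1 + 2 + 3 + 4 + 5 + 6 + 10 + 12 + 13 + 15 + 20 + 26 + 30 + 39 + 52 + 60 + 65 + 78 + 130 + 156 + 195 + 260 + 390 + 780 = 2352

σ(780) = 2352


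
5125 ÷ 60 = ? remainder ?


5125 = 60 * 85 + 25
Check: 5100 + 25 = 5125

q = 85, r = 25


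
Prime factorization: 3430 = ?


3430 / 2 = 1715
1715 / 5 = 343
343 / 7 = 49
49 / 7 = 7
7 / 7 = 1
3430 = 2 × 5 × 7^3


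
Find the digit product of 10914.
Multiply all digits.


1 × 0 × 9 × 1 × 4 = 0


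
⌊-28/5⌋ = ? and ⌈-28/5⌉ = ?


-28/5 = -5.6000
floor = -6
ceil = -5

floor = -6, ceil = -5


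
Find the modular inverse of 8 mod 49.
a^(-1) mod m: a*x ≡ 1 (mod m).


Use the extended Euclidean algorithm on (49, 8); each row r = 49*s + 8*t:
r=49, s=1, t=0
r=8, s=0, t=1
q=6: r=1, s=1, t=-6   [49*(1) + 8*(-6) = 1]
q=8: r=0, s=-8, t=49   [49*(-8) + 8*(49) = 0]
GCD = 1 with t = -6, so 8*(-6) ≡ 1 (mod 49)
Inverse = -6 mod 49 = 43
Check: 8 * 43 = 344 ≡ 1 (mod 49)

8^(-1) ≡ 43 (mod 49)


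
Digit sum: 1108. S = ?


1 + 1 + 0 + 8 = 10


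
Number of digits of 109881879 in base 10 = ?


109881879 has 9 digits in base 10
floor(log10(109881879)) + 1 = floor(8.0409) + 1 = 9

9 digits (base 10)


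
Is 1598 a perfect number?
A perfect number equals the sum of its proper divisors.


Proper divisors of 1598: 1, 2, 17, 34, 47, 94, 799
Sum = 1 + 2 + 17 + 34 + 47 + 94 + 799 = 994

No, 1598 is not perfect (994 ≠ 1598)


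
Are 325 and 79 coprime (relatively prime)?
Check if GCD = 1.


Euclidean algorithm:
325 = 4 * 79 + 9
79 = 8 * 9 + 7
9 = 1 * 7 + 2
7 = 3 * 2 + 1
2 = 2 * 1 + 0
GCD(325, 79) = 1

Yes, coprime (GCD = 1)


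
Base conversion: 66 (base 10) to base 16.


66 (base 10) = 66 (decimal)
66 (decimal) = 42 (base 16)


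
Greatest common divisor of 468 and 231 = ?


468 = 2 * 231 + 6
231 = 38 * 6 + 3
6 = 2 * 3 + 0
GCD = 3


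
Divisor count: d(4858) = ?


4858 = 2^1 × 7^1 × 347^1
d(4858) = (1+1) × (1+1) × (1+1) = 8

8 divisors


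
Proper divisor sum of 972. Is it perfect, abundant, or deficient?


Proper divisors: 1, 2, 3, 4, 6, 9, 12, 18, 27, 36, 54, 81, 108, 162, 243, 324, 486
Sum = 1 + 2 + 3 + 4 + 6 + 9 + 12 + 18 + 27 + 36 + 54 + 81 + 108 + 162 + 243 + 324 + 486 = 1576
1576 > 972 → abundant

s(972) = 1576 (abundant)


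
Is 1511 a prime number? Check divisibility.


Check divisors up to sqrt(1511) = 38.8716
No divisors found.
1511 is prime.

Yes, 1511 is prime


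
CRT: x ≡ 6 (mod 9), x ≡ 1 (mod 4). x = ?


M = 9*4 = 36
M1 = M/9 = 4, M2 = M/4 = 9
M1^(-1) mod 9 = 7, M2^(-1) mod 4 = 1
x = 6*4*7 + 1*9*1 = 177
177 mod 36 = 33
Check: 33 mod 9 = 6 ✓, 33 mod 4 = 1 ✓

x ≡ 33 (mod 36)


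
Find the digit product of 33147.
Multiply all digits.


3 × 3 × 1 × 4 × 7 = 252


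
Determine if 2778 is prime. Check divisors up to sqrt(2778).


2778 / 2 = 1389 (exact division)
2778 is NOT prime.

No, 2778 is not prime


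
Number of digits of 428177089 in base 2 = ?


428177089 in base 2 = 11001100001010111011011000001
Number of digits = 29

29 digits (base 2)


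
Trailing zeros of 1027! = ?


floor(1027/5) = 205
floor(1027/25) = 41
floor(1027/125) = 8
floor(1027/625) = 1
Total = 255

255 trailing zeros


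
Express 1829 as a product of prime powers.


1829 / 31 = 59
59 / 59 = 1
1829 = 31 × 59


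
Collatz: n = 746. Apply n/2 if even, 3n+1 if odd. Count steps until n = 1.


746 → 373 → 1120 → 560 → 280 → 140 → 70 → 35 → 106 → 53 → 160 → 80 → 40 → 20 → 10 → 5 → 16 → 8 → 4 → 2 → 1
Total steps = 20

20 steps


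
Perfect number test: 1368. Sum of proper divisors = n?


Proper divisors of 1368: 1, 2, 3, 4, 6, 8, 9, 12, 18, 19, 24, 36, 38, 57, 72, 76, 114, 152, 171, 228, 342, 456, 684
Sum = 1 + 2 + 3 + 4 + 6 + 8 + 9 + 12 + 18 + 19 + 24 + 36 + 38 + 57 + 72 + 76 + 114 + 152 + 171 + 228 + 342 + 456 + 684 = 2532

No, 1368 is not perfect (2532 ≠ 1368)


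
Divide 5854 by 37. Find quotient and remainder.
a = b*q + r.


5854 = 37 * 158 + 8
Check: 5846 + 8 = 5854

q = 158, r = 8


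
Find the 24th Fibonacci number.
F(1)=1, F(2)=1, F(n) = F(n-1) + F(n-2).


Sequence: 1, 1, 2, 3, 5, 8, 13, 21, 34, 55, 89, 144, 233, 377, 610, 987, 1597, 2584, 4181, 6765, 10946, 17711, 28657, 46368
F(24) = 46368


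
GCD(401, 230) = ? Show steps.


401 = 1 * 230 + 171
230 = 1 * 171 + 59
171 = 2 * 59 + 53
59 = 1 * 53 + 6
53 = 8 * 6 + 5
6 = 1 * 5 + 1
5 = 5 * 1 + 0
GCD = 1


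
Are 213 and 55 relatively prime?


Euclidean algorithm:
213 = 3 * 55 + 48
55 = 1 * 48 + 7
48 = 6 * 7 + 6
7 = 1 * 6 + 1
6 = 6 * 1 + 0
GCD(213, 55) = 1

Yes, coprime (GCD = 1)


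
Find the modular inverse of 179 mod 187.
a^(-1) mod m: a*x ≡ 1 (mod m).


Use the extended Euclidean algorithm on (187, 179); each row r = 187*s + 179*t:
r=187, s=1, t=0
r=179, s=0, t=1
q=1: r=8, s=1, t=-1   [187*(1) + 179*(-1) = 8]
q=22: r=3, s=-22, t=23   [187*(-22) + 179*(23) = 3]
q=2: r=2, s=45, t=-47   [187*(45) + 179*(-47) = 2]
q=1: r=1, s=-67, t=70   [187*(-67) + 179*(70) = 1]
q=2: r=0, s=179, t=-187   [187*(179) + 179*(-187) = 0]
GCD = 1 with t = 70, so 179*(70) ≡ 1 (mod 187)
Inverse = 70 mod 187 = 70
Check: 179 * 70 = 12530 ≡ 1 (mod 187)

179^(-1) ≡ 70 (mod 187)


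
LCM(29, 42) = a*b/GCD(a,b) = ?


GCD(29, 42) = 1
LCM = 29*42/1 = 1218/1 = 1218

LCM = 1218


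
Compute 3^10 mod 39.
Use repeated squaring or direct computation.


3^1 mod 39 = 3
3^2 mod 39 = 9
3^3 mod 39 = 27
3^4 mod 39 = 3
3^5 mod 39 = 9
3^6 mod 39 = 27
3^7 mod 39 = 3
3^8 mod 39 = 9
3^9 mod 39 = 27
3^10 mod 39 = 3


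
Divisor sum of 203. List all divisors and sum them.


Divisors of 203: 1, 7, 29, 203
Sum = 1 + 7 + 29 + 203 = 240

σ(203) = 240


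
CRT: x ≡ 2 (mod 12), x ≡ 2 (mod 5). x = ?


M = 12*5 = 60
M1 = M/12 = 5, M2 = M/5 = 12
M1^(-1) mod 12 = 5, M2^(-1) mod 5 = 3
x = 2*5*5 + 2*12*3 = 122
122 mod 60 = 2
Check: 2 mod 12 = 2 ✓, 2 mod 5 = 2 ✓

x ≡ 2 (mod 60)


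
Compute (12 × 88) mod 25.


12 × 88 = 1056
1056 mod 25 = 6


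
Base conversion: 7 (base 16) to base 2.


7 (base 16) = 7 (decimal)
7 (decimal) = 111 (base 2)


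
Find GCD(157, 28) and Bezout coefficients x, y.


Tabular extended Euclidean (each row: r = 157*s + 28*t):
r=157, s=1, t=0
r=28, s=0, t=1
q=5: r=17, s=1, t=-5   [157*(1) + 28*(-5) = 17]
q=1: r=11, s=-1, t=6   [157*(-1) + 28*(6) = 11]
q=1: r=6, s=2, t=-11   [157*(2) + 28*(-11) = 6]
q=1: r=5, s=-3, t=17   [157*(-3) + 28*(17) = 5]
q=1: r=1, s=5, t=-28   [157*(5) + 28*(-28) = 1]
q=5: r=0, s=-28, t=157   [157*(-28) + 28*(157) = 0]
GCD = 1; from the row with r=1: x=5, y=-28
Check: 157*(5) + 28*(-28) = 785 - 784 = 1

GCD = 1, x = 5, y = -28


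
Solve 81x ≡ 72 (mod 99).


GCD(81, 99) = 9 divides 72
Divide: 9x ≡ 8 (mod 11)
x ≡ 7 (mod 11)


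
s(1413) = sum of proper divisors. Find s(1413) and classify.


Proper divisors: 1, 3, 9, 157, 471
Sum = 1 + 3 + 9 + 157 + 471 = 641
641 < 1413 → deficient

s(1413) = 641 (deficient)


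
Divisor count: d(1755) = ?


1755 = 3^3 × 5^1 × 13^1
d(1755) = (3+1) × (1+1) × (1+1) = 16

16 divisors


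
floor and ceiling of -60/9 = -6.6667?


-60/9 = -6.6667
floor = -7
ceil = -6

floor = -7, ceil = -6


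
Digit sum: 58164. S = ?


5 + 8 + 1 + 6 + 4 = 24


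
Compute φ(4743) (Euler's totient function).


4743 = 3^2 × 17 × 31
Prime factors: 3, 17, 31
φ(4743) = 4743 × (1-1/3) × (1-1/17) × (1-1/31)
= 4743 × 2/3 × 16/17 × 30/31 = 2880

φ(4743) = 2880


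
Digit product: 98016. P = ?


9 × 8 × 0 × 1 × 6 = 0


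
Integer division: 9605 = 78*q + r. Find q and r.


9605 = 78 * 123 + 11
Check: 9594 + 11 = 9605

q = 123, r = 11


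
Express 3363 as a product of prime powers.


3363 / 3 = 1121
1121 / 19 = 59
59 / 59 = 1
3363 = 3 × 19 × 59


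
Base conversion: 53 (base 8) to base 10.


53 (base 8) = 43 (decimal)
43 (decimal) = 43 (base 10)


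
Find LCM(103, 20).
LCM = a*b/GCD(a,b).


GCD(103, 20) = 1
LCM = 103*20/1 = 2060/1 = 2060

LCM = 2060


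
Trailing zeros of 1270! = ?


floor(1270/5) = 254
floor(1270/25) = 50
floor(1270/125) = 10
floor(1270/625) = 2
Total = 316

316 trailing zeros


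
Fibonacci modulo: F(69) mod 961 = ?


F(k) mod 961 for k=1..69:
1, 1, 2, 3, 5, 8, 13, 21, 34, 55, 89, 144, 233, 377, 610, 26, 636, 662, 337, 38, 375, 413, 788, 240, 67, 307, 374, 681, 94, 775, 869, 683, 591, 313, 904, 256, 199, 455, 654, 148, 802, 950, 791, 780, 610, 429, 78, 507, 585, 131, 716, 847, 602, 488, 129, 617, 746, 402, 187, 589, 776, 404, 219, 623, 842, 504, 385, 889, 313
F(69) mod 961 = 313


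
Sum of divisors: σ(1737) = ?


Divisors of 1737: 1, 3, 9, 193, 579, 1737
Sum = 1 + 3 + 9 + 193 + 579 + 1737 = 2522

σ(1737) = 2522


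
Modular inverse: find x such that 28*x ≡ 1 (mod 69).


Use the extended Euclidean algorithm on (69, 28); each row r = 69*s + 28*t:
r=69, s=1, t=0
r=28, s=0, t=1
q=2: r=13, s=1, t=-2   [69*(1) + 28*(-2) = 13]
q=2: r=2, s=-2, t=5   [69*(-2) + 28*(5) = 2]
q=6: r=1, s=13, t=-32   [69*(13) + 28*(-32) = 1]
q=2: r=0, s=-28, t=69   [69*(-28) + 28*(69) = 0]
GCD = 1 with t = -32, so 28*(-32) ≡ 1 (mod 69)
Inverse = -32 mod 69 = 37
Check: 28 * 37 = 1036 ≡ 1 (mod 69)

28^(-1) ≡ 37 (mod 69)


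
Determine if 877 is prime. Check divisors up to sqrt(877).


Check divisors up to sqrt(877) = 29.6142
No divisors found.
877 is prime.

Yes, 877 is prime


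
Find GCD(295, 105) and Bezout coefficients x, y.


Tabular extended Euclidean (each row: r = 295*s + 105*t):
r=295, s=1, t=0
r=105, s=0, t=1
q=2: r=85, s=1, t=-2   [295*(1) + 105*(-2) = 85]
q=1: r=20, s=-1, t=3   [295*(-1) + 105*(3) = 20]
q=4: r=5, s=5, t=-14   [295*(5) + 105*(-14) = 5]
q=4: r=0, s=-21, t=59   [295*(-21) + 105*(59) = 0]
GCD = 5; from the row with r=5: x=5, y=-14
Check: 295*(5) + 105*(-14) = 1475 - 1470 = 5

GCD = 5, x = 5, y = -14


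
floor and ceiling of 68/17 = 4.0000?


68/17 = 4.0000
floor = 4
ceil = 4

floor = 4, ceil = 4


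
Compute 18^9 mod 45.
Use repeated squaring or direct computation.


18^1 mod 45 = 18
18^2 mod 45 = 9
18^3 mod 45 = 27
18^4 mod 45 = 36
18^5 mod 45 = 18
18^6 mod 45 = 9
18^7 mod 45 = 27
18^8 mod 45 = 36
18^9 mod 45 = 18


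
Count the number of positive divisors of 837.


837 = 3^3 × 31^1
d(837) = (3+1) × (1+1) = 8

8 divisors


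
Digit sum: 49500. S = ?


4 + 9 + 5 + 0 + 0 = 18


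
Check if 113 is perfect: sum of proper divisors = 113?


Proper divisors of 113: 1
Sum = 1 = 1

No, 113 is not perfect (1 ≠ 113)


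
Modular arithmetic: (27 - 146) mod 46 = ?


27 - 146 = -119
-119 mod 46 = 19


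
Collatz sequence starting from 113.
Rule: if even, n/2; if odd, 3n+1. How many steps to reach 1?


113 → 340 → 170 → 85 → 256 → 128 → 64 → 32 → 16 → 8 → 4 → 2 → 1
Total steps = 12

12 steps


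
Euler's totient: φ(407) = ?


407 = 11 × 37
Prime factors: 11, 37
φ(407) = 407 × (1-1/11) × (1-1/37)
= 407 × 10/11 × 36/37 = 360

φ(407) = 360


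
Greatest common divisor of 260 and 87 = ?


260 = 2 * 87 + 86
87 = 1 * 86 + 1
86 = 86 * 1 + 0
GCD = 1


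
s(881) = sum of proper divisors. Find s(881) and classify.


Proper divisors: 1
Sum = 1 = 1
1 < 881 → deficient

s(881) = 1 (deficient)


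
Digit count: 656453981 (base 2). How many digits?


656453981 in base 2 = 100111001000001011000101011101
Number of digits = 30

30 digits (base 2)


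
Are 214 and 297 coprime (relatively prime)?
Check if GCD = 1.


Euclidean algorithm:
297 = 1 * 214 + 83
214 = 2 * 83 + 48
83 = 1 * 48 + 35
48 = 1 * 35 + 13
35 = 2 * 13 + 9
13 = 1 * 9 + 4
9 = 2 * 4 + 1
4 = 4 * 1 + 0
GCD(214, 297) = 1

Yes, coprime (GCD = 1)


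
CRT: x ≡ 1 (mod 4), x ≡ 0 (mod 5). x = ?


M = 4*5 = 20
M1 = M/4 = 5, M2 = M/5 = 4
M1^(-1) mod 4 = 1, M2^(-1) mod 5 = 4
x = 1*5*1 + 0*4*4 = 5
5 mod 20 = 5
Check: 5 mod 4 = 1 ✓, 5 mod 5 = 0 ✓

x ≡ 5 (mod 20)


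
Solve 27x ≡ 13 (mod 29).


GCD(27, 29) = 1, unique solution
a^(-1) mod 29 = 14
x = 14 * 13 mod 29 = 8

x ≡ 8 (mod 29)


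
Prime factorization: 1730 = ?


1730 / 2 = 865
865 / 5 = 173
173 / 173 = 1
1730 = 2 × 5 × 173


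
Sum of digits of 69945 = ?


6 + 9 + 9 + 4 + 5 = 33


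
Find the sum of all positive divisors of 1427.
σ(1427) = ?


Divisors of 1427: 1, 1427
Sum = 1 + 1427 = 1428

σ(1427) = 1428


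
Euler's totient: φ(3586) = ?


3586 = 2 × 11 × 163
Prime factors: 2, 11, 163
φ(3586) = 3586 × (1-1/2) × (1-1/11) × (1-1/163)
= 3586 × 1/2 × 10/11 × 162/163 = 1620

φ(3586) = 1620


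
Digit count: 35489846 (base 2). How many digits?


35489846 in base 2 = 10000111011000100000110110
Number of digits = 26

26 digits (base 2)


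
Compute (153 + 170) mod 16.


153 + 170 = 323
323 mod 16 = 3


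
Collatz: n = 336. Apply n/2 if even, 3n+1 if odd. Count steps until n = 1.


336 → 168 → 84 → 42 → 21 → 64 → 32 → 16 → 8 → 4 → 2 → 1
Total steps = 11

11 steps


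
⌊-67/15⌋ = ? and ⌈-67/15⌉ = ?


-67/15 = -4.4667
floor = -5
ceil = -4

floor = -5, ceil = -4


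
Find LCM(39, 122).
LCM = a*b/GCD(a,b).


GCD(39, 122) = 1
LCM = 39*122/1 = 4758/1 = 4758

LCM = 4758


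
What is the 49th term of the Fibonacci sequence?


Sequence: 1, 1, 2, 3, 5, 8, 13, 21, 34, 55, 89, 144, 233, 377, 610, 987, 1597, 2584, 4181, 6765, 10946, 17711, 28657, 46368, 75025, 121393, 196418, 317811, 514229, 832040, 1346269, 2178309, 3524578, 5702887, 9227465, 14930352, 24157817, 39088169, 63245986, 102334155, 165580141, 267914296, 433494437, 701408733, 1134903170, 1836311903, 2971215073, 4807526976, 7778742049
F(49) = 7778742049


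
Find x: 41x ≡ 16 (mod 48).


GCD(41, 48) = 1, unique solution
a^(-1) mod 48 = 41
x = 41 * 16 mod 48 = 32

x ≡ 32 (mod 48)


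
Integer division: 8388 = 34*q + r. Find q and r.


8388 = 34 * 246 + 24
Check: 8364 + 24 = 8388

q = 246, r = 24


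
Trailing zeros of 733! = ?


floor(733/5) = 146
floor(733/25) = 29
floor(733/125) = 5
floor(733/625) = 1
Total = 181

181 trailing zeros


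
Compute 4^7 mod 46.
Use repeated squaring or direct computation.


4^1 mod 46 = 4
4^2 mod 46 = 16
4^3 mod 46 = 18
4^4 mod 46 = 26
4^5 mod 46 = 12
4^6 mod 46 = 2
4^7 mod 46 = 8


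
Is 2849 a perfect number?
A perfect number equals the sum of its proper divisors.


Proper divisors of 2849: 1, 7, 11, 37, 77, 259, 407
Sum = 1 + 7 + 11 + 37 + 77 + 259 + 407 = 799

No, 2849 is not perfect (799 ≠ 2849)


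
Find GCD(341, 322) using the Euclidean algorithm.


341 = 1 * 322 + 19
322 = 16 * 19 + 18
19 = 1 * 18 + 1
18 = 18 * 1 + 0
GCD = 1


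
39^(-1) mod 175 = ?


Use the extended Euclidean algorithm on (175, 39); each row r = 175*s + 39*t:
r=175, s=1, t=0
r=39, s=0, t=1
q=4: r=19, s=1, t=-4   [175*(1) + 39*(-4) = 19]
q=2: r=1, s=-2, t=9   [175*(-2) + 39*(9) = 1]
q=19: r=0, s=39, t=-175   [175*(39) + 39*(-175) = 0]
GCD = 1 with t = 9, so 39*(9) ≡ 1 (mod 175)
Inverse = 9 mod 175 = 9
Check: 39 * 9 = 351 ≡ 1 (mod 175)

39^(-1) ≡ 9 (mod 175)


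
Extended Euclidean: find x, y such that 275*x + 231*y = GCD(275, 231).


Tabular extended Euclidean (each row: r = 275*s + 231*t):
r=275, s=1, t=0
r=231, s=0, t=1
q=1: r=44, s=1, t=-1   [275*(1) + 231*(-1) = 44]
q=5: r=11, s=-5, t=6   [275*(-5) + 231*(6) = 11]
q=4: r=0, s=21, t=-25   [275*(21) + 231*(-25) = 0]
GCD = 11; from the row with r=11: x=-5, y=6
Check: 275*(-5) + 231*(6) = -1375 + 1386 = 11

GCD = 11, x = -5, y = 6
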